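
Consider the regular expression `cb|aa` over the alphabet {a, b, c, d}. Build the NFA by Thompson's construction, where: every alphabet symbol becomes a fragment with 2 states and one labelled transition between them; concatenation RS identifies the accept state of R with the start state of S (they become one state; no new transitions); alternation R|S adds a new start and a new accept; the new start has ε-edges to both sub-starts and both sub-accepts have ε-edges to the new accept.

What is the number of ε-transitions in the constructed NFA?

Bottom-up over the parse tree:
Each of the 4 symbol leaves contributes 0 ε-transitions.
  cb — 0 ε-transitions
  aa — 0 ε-transitions
  cb|aa — 4 ε-transitions

4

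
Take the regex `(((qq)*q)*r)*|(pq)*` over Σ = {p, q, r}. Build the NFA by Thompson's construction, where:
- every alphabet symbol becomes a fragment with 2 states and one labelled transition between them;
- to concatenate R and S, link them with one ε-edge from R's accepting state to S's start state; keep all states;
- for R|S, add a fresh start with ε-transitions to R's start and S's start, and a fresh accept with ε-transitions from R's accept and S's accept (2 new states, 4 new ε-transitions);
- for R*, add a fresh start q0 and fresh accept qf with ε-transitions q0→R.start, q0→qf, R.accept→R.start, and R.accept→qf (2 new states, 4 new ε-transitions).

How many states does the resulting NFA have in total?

By structural recursion:
Each of the 6 symbol leaves contributes a 2-state fragment.
  qq : 4 states
  (qq)* : 6 states
  (qq)*q : 8 states
  ((qq)*q)* : 10 states
  ((qq)*q)*r : 12 states
  (((qq)*q)*r)* : 14 states
  pq : 4 states
  (pq)* : 6 states
  (((qq)*q)*r)*|(pq)* : 22 states

22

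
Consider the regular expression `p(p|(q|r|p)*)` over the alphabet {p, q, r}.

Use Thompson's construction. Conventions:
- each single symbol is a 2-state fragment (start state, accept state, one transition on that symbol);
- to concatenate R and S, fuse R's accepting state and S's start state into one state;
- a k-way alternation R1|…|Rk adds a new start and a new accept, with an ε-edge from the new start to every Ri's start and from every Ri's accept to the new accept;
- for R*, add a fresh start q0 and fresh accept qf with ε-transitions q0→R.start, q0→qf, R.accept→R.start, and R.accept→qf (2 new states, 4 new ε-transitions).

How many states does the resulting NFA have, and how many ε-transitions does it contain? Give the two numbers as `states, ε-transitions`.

15, 14

By structural recursion:
Each of the 5 symbol leaves contributes 2 states and 0 ε-transitions.
  q|r|p = 8 states, 6 ε-transitions
  (q|r|p)* = 10 states, 10 ε-transitions
  p|(q|r|p)* = 14 states, 14 ε-transitions
  p(p|(q|r|p)*) = 15 states, 14 ε-transitions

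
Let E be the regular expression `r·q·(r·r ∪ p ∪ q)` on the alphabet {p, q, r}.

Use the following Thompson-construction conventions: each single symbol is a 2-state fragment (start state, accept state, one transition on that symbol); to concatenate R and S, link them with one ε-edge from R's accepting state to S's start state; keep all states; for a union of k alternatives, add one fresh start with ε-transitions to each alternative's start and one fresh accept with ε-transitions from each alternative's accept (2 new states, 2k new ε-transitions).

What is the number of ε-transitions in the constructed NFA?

9

Bottom-up over the parse tree:
Each of the 6 symbol leaves contributes 0 ε-transitions.
  r·r — 1 ε-transition
  r·r ∪ p ∪ q — 7 ε-transitions
  r·q·(r·r ∪ p ∪ q) — 9 ε-transitions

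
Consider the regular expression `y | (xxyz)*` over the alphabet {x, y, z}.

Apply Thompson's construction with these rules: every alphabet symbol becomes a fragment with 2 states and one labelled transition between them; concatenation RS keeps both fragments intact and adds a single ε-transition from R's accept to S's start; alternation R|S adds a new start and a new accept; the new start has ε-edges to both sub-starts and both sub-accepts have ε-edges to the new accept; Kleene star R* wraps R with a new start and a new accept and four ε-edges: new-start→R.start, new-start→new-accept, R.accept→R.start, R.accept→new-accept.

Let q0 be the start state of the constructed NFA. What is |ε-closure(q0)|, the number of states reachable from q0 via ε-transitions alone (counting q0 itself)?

Compute the ε-closure size of each fragment's start state recursively; a symbol fragment's start has no outgoing ε-edge, so its closure is just itself (size 1).
  xxyz → C equals the left operand's closure size = 1 (its accept is not ε-reachable, so the closure stops there)
  (xxyz)* → new start has ε-edges to the inner start and to the new accept, so C = 2 + 1 = 3
  y | (xxyz)* → new start ε-reaches every alternative's start; at least one alternative accepts ε, so the union's new accept is reached too: C = 1 + 1 + 3 + 1 = 6

6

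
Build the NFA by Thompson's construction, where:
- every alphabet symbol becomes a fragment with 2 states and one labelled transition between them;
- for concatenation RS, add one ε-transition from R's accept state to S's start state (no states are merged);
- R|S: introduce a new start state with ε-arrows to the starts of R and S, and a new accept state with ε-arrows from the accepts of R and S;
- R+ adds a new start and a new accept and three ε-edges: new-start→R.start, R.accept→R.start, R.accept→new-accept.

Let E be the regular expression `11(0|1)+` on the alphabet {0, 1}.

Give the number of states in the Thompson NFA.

12

Building bottom-up:
Each of the 4 symbol leaves contributes a 2-state fragment.
  0|1 = 6 states
  (0|1)+ = 8 states
  11(0|1)+ = 12 states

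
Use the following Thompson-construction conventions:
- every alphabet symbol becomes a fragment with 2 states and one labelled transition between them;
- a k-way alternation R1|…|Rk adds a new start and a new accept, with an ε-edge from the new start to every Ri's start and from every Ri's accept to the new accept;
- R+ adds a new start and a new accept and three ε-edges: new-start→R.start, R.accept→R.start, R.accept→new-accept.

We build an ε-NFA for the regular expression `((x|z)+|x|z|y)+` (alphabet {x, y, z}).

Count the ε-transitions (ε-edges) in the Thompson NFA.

Recursing over subexpressions:
Each of the 5 symbol leaves contributes 0 ε-transitions.
  x|z → 4 ε-transitions
  (x|z)+ → 7 ε-transitions
  (x|z)+|x|z|y → 15 ε-transitions
  ((x|z)+|x|z|y)+ → 18 ε-transitions

18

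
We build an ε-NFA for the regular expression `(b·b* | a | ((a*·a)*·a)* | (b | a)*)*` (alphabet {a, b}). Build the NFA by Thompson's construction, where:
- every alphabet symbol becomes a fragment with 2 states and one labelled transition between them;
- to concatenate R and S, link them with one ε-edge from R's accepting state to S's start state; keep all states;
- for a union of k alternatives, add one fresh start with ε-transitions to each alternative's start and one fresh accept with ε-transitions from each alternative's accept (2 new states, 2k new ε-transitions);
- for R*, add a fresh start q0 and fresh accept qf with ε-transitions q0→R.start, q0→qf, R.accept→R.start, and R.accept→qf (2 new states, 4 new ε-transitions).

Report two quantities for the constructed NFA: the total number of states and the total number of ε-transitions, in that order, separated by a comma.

By structural recursion:
Each of the 8 symbol leaves contributes 2 states and 0 ε-transitions.
  b* → 4 states, 4 ε-transitions
  b·b* → 6 states, 5 ε-transitions
  a* → 4 states, 4 ε-transitions
  a*·a → 6 states, 5 ε-transitions
  (a*·a)* → 8 states, 9 ε-transitions
  (a*·a)*·a → 10 states, 10 ε-transitions
  ((a*·a)*·a)* → 12 states, 14 ε-transitions
  b | a → 6 states, 4 ε-transitions
  (b | a)* → 8 states, 8 ε-transitions
  b·b* | a | ((a*·a)*·a)* | (b | a)* → 30 states, 35 ε-transitions
  (b·b* | a | ((a*·a)*·a)* | (b | a)*)* → 32 states, 39 ε-transitions

32, 39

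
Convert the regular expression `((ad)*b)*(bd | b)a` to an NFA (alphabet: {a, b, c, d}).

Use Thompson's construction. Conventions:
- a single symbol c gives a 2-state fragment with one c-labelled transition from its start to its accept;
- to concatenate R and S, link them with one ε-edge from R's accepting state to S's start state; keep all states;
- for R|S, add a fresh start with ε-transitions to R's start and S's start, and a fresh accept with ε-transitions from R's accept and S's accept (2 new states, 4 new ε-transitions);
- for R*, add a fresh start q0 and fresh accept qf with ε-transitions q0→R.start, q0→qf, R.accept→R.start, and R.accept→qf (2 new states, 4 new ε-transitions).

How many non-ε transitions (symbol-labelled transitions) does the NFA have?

7

Bottom-up over the parse tree:
Each of the 7 symbol leaves contributes exactly 1 symbol transition.
  ad = 2 symbol transitions
  (ad)* = 2 symbol transitions
  (ad)*b = 3 symbol transitions
  ((ad)*b)* = 3 symbol transitions
  bd = 2 symbol transitions
  bd | b = 3 symbol transitions
  ((ad)*b)*(bd | b)a = 7 symbol transitions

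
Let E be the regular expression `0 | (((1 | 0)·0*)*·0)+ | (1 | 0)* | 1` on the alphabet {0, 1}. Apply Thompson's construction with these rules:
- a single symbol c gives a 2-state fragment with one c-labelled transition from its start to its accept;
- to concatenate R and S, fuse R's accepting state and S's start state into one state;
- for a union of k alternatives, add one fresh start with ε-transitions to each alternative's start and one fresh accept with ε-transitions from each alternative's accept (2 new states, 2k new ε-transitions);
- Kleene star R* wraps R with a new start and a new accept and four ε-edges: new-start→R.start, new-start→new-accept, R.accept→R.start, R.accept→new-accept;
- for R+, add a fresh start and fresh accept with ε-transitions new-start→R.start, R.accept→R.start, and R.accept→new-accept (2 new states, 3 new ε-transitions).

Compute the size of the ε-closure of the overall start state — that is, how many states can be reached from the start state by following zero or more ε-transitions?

15

Work bottom-up. For each fragment F, track |ε-closure(F.start)| and whether F's accept lies in that closure (i.e. whether F accepts ε). A single-symbol fragment has closure size 1 and does not accept ε.
  1 | 0 — |closure| = 1 + 1 + 1 = 3 (the new accept is not ε-reachable since no branch accepts ε)
  0* — the star's fresh start ε-reaches both the body's start and the fresh accept: |closure| = 2 + 1 = 3
  (1 | 0)·0* — same as the first factor's closure: |closure| = 3
  ((1 | 0)·0*)* — |closure| = 1 (new start) + 3 (body) + 1 (new accept) = 5
  ((1 | 0)·0*)*·0 — the left operand accepts ε, so the closure extends into the next operand (the shared merged state is already counted); |closure| = 5 + (1−1) = 5
  (((1 | 0)·0*)*·0)+ — |closure| = 1 + 5 = 6 (the body doesn't accept ε, so the new accept is not reached)
  1 | 0 — |closure| = 1 + 1 + 1 = 3 (the new accept is not ε-reachable since no branch accepts ε)
  (1 | 0)* — |closure| = 1 (new start) + 3 (body) + 1 (new accept) = 5
  0 | (((1 | 0)·0*)*·0)+ | (1 | 0)* | 1 — new start ε-reaches every alternative's start; at least one alternative accepts ε, so the union's new accept is reached too: |closure| = 1 + 1 + 6 + 5 + 1 + 1 = 15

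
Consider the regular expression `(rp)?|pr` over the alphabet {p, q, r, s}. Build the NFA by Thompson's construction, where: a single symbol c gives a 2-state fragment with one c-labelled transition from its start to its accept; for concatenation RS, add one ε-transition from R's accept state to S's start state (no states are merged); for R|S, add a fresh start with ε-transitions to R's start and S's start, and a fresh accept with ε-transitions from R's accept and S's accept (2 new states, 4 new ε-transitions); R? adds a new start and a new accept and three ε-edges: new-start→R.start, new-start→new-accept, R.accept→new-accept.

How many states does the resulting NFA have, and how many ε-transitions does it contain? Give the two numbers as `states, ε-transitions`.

12, 9

Bottom-up over the parse tree:
Each of the 4 symbol leaves contributes 2 states and 0 ε-transitions.
  rp : 4 states, 1 ε-transition
  (rp)? : 6 states, 4 ε-transitions
  pr : 4 states, 1 ε-transition
  (rp)?|pr : 12 states, 9 ε-transitions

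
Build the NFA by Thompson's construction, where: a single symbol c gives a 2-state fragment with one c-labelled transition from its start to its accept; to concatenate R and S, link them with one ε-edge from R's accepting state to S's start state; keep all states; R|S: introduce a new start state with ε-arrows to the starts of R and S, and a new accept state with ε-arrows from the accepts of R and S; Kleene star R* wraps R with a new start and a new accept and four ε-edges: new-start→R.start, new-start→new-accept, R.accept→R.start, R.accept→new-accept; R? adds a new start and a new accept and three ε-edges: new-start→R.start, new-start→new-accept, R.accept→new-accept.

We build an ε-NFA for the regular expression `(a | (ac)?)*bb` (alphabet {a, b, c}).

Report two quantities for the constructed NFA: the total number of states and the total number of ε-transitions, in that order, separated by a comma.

Building bottom-up:
Each of the 5 symbol leaves contributes 2 states and 0 ε-transitions.
  ac = 4 states, 1 ε-transition
  (ac)? = 6 states, 4 ε-transitions
  a | (ac)? = 10 states, 8 ε-transitions
  (a | (ac)?)* = 12 states, 12 ε-transitions
  (a | (ac)?)*bb = 16 states, 14 ε-transitions

16, 14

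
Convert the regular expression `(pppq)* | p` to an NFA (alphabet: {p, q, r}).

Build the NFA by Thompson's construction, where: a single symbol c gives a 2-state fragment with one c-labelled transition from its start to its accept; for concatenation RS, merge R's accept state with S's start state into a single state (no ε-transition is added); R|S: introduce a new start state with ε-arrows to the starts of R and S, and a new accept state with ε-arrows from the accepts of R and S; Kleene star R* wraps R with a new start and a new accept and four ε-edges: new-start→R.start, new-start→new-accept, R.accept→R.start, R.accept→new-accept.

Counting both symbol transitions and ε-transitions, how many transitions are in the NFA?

Per subexpression:
Each of the 5 symbol leaves contributes 1 transition (1 symbol, 0 ε).
  pppq = 4 transitions (4 symbol, 0 ε)
  (pppq)* = 8 transitions (4 symbol, 4 ε)
  (pppq)* | p = 13 transitions (5 symbol, 8 ε)

13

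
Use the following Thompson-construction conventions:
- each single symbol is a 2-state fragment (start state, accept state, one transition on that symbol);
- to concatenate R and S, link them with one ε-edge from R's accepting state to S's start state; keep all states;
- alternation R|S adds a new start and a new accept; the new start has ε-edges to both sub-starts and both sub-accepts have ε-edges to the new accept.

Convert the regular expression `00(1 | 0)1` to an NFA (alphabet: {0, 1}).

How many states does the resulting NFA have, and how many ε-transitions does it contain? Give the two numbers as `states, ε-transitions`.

By structural recursion:
Each of the 5 symbol leaves contributes 2 states and 0 ε-transitions.
  1 | 0 : 6 states, 4 ε-transitions
  00(1 | 0)1 : 12 states, 7 ε-transitions

12, 7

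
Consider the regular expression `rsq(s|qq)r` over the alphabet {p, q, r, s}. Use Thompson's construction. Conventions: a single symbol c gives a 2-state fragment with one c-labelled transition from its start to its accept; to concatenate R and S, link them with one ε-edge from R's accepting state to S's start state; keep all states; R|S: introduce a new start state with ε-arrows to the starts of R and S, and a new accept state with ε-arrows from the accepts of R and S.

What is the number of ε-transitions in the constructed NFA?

9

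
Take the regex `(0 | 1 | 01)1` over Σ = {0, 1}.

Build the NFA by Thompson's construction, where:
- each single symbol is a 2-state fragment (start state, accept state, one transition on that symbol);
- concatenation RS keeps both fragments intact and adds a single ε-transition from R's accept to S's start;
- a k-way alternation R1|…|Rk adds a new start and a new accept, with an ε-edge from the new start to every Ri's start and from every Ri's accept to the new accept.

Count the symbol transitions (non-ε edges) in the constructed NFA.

5

Bottom-up over the parse tree:
Each of the 5 symbol leaves contributes exactly 1 symbol transition.
  01 = 2 symbol transitions
  0 | 1 | 01 = 4 symbol transitions
  (0 | 1 | 01)1 = 5 symbol transitions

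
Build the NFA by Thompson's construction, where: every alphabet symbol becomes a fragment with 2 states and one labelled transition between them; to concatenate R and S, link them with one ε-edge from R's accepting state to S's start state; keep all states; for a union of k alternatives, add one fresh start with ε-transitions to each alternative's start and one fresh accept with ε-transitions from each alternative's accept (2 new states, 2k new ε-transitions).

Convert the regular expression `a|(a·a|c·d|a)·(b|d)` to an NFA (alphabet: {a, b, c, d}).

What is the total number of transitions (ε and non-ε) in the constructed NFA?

25

Building bottom-up:
Each of the 8 symbol leaves contributes 1 transition (1 symbol, 0 ε).
  a·a → 3 transitions (2 symbol, 1 ε)
  c·d → 3 transitions (2 symbol, 1 ε)
  a·a|c·d|a → 13 transitions (5 symbol, 8 ε)
  b|d → 6 transitions (2 symbol, 4 ε)
  (a·a|c·d|a)·(b|d) → 20 transitions (7 symbol, 13 ε)
  a|(a·a|c·d|a)·(b|d) → 25 transitions (8 symbol, 17 ε)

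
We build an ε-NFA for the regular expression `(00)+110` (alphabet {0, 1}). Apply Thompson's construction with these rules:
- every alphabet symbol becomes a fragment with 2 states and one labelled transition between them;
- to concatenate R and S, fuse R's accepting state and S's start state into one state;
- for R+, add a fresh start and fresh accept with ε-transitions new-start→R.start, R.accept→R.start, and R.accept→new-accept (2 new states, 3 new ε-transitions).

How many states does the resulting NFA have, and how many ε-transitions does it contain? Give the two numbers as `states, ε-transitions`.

8, 3

Recursing over subexpressions:
Each of the 5 symbol leaves contributes 2 states and 0 ε-transitions.
  00 — 3 states, 0 ε-transitions
  (00)+ — 5 states, 3 ε-transitions
  (00)+110 — 8 states, 3 ε-transitions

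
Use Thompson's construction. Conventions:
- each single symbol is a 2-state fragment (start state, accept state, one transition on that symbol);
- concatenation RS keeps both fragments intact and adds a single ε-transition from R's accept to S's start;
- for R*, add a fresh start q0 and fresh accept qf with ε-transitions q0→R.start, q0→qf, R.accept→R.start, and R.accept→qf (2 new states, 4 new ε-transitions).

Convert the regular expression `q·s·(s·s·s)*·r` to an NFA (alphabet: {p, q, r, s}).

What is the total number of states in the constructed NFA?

14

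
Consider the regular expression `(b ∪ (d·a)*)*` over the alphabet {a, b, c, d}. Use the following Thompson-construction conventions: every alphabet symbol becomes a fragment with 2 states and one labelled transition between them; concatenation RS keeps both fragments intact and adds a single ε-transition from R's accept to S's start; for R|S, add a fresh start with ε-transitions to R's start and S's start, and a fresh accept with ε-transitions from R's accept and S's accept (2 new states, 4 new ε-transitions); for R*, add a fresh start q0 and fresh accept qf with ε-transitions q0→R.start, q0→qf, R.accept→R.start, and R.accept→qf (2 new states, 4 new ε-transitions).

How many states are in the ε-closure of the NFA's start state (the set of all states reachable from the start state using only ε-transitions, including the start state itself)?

8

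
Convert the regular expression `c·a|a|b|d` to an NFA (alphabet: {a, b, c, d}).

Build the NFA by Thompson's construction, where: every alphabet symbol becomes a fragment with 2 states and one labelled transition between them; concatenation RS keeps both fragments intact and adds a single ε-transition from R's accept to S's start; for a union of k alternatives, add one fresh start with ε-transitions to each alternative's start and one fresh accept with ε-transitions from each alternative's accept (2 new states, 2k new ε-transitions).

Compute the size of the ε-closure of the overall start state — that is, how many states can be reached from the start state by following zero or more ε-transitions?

Work bottom-up. For each fragment F, track |ε-closure(F.start)| and whether F's accept lies in that closure (i.e. whether F accepts ε). A single-symbol fragment has closure size 1 and does not accept ε.
  c·a : same as the first factor's closure: |ε-closure| = 1
  c·a|a|b|d : |ε-closure| = 1 + 1 + 1 + 1 + 1 = 5 (the new accept is not ε-reachable since no branch accepts ε)

5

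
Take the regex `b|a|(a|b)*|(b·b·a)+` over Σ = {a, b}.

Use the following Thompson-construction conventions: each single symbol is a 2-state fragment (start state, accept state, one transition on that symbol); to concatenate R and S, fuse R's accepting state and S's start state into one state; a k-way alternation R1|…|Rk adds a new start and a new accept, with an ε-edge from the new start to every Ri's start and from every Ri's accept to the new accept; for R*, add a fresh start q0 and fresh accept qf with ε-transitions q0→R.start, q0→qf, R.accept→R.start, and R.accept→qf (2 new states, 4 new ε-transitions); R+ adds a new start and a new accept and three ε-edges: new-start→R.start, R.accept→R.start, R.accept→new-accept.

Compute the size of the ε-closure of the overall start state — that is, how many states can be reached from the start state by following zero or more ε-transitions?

11

Compute the ε-closure size of each fragment's start state recursively; a symbol fragment's start has no outgoing ε-edge, so its closure is just itself (size 1).
  a|b → new start ε-reaches every alternative's start; none of them accept ε, so the new accept is not reached: |closure| = 1 + 1 + 1 = 3
  (a|b)* → new start has ε-edges to the inner start and to the new accept, so |closure| = 2 + 3 = 5
  b·b·a → same as the first factor's closure: |closure| = 1
  (b·b·a)+ → |closure| = 1 + 1 = 2 (the body doesn't accept ε, so the new accept is not reached)
  b|a|(a|b)*|(b·b·a)+ → new start ε-reaches every alternative's start; at least one alternative accepts ε, so the union's new accept is reached too: |closure| = 1 + 1 + 1 + 5 + 2 + 1 = 11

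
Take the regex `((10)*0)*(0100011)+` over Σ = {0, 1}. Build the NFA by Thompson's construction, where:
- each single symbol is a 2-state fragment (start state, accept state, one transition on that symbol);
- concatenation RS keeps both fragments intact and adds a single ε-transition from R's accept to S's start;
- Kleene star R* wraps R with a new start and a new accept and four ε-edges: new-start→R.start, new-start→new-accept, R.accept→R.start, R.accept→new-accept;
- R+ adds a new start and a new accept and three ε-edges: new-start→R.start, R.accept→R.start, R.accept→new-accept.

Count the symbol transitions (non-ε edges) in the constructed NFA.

Bottom-up over the parse tree:
Each of the 10 symbol leaves contributes exactly 1 symbol transition.
  10 → 2 symbol transitions
  (10)* → 2 symbol transitions
  (10)*0 → 3 symbol transitions
  ((10)*0)* → 3 symbol transitions
  0100011 → 7 symbol transitions
  (0100011)+ → 7 symbol transitions
  ((10)*0)*(0100011)+ → 10 symbol transitions

10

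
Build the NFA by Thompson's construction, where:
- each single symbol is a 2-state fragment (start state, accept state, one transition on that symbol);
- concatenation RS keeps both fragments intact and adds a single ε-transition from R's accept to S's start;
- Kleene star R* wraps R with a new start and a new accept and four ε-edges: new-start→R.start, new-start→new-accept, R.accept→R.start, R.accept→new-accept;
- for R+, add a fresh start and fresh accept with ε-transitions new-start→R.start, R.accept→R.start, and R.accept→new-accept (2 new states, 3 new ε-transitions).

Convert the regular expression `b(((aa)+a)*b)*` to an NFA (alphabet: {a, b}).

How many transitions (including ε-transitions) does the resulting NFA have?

20

Recursing over subexpressions:
Each of the 5 symbol leaves contributes 1 transition (1 symbol, 0 ε).
  aa : 3 transitions (2 symbol, 1 ε)
  (aa)+ : 6 transitions (2 symbol, 4 ε)
  (aa)+a : 8 transitions (3 symbol, 5 ε)
  ((aa)+a)* : 12 transitions (3 symbol, 9 ε)
  ((aa)+a)*b : 14 transitions (4 symbol, 10 ε)
  (((aa)+a)*b)* : 18 transitions (4 symbol, 14 ε)
  b(((aa)+a)*b)* : 20 transitions (5 symbol, 15 ε)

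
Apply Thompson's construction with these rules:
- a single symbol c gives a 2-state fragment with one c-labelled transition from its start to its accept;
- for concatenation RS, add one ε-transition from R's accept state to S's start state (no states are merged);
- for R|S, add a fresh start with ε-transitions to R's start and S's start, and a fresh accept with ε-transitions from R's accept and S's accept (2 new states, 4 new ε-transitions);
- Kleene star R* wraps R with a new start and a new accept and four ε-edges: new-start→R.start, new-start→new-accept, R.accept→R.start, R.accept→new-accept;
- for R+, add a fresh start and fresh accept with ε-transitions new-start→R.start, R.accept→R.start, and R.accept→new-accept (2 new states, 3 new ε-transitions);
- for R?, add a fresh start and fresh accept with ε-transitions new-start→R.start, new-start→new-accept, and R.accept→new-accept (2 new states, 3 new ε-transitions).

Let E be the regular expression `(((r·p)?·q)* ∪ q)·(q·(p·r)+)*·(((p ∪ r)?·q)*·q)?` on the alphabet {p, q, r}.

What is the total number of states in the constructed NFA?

40

Recursing over subexpressions:
Each of the 11 symbol leaves contributes a 2-state fragment.
  r·p : 4 states
  (r·p)? : 6 states
  (r·p)?·q : 8 states
  ((r·p)?·q)* : 10 states
  ((r·p)?·q)* ∪ q : 14 states
  p·r : 4 states
  (p·r)+ : 6 states
  q·(p·r)+ : 8 states
  (q·(p·r)+)* : 10 states
  p ∪ r : 6 states
  (p ∪ r)? : 8 states
  (p ∪ r)?·q : 10 states
  ((p ∪ r)?·q)* : 12 states
  ((p ∪ r)?·q)*·q : 14 states
  (((p ∪ r)?·q)*·q)? : 16 states
  (((r·p)?·q)* ∪ q)·(q·(p·r)+)*·(((p ∪ r)?·q)*·q)? : 40 states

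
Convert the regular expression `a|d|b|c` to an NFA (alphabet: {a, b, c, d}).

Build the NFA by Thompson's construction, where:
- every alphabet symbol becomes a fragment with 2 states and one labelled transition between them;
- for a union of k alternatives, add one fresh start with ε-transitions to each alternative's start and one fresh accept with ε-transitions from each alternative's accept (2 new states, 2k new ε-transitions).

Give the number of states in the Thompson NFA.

10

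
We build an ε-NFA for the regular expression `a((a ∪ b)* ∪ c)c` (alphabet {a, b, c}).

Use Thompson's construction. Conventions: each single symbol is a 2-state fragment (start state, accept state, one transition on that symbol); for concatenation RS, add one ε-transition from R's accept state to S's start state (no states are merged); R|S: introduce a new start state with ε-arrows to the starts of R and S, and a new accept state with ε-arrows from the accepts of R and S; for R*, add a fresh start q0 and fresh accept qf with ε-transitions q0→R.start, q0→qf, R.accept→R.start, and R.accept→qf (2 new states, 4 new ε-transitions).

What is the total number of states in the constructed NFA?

By structural recursion:
Each of the 5 symbol leaves contributes a 2-state fragment.
  a ∪ b : 6 states
  (a ∪ b)* : 8 states
  (a ∪ b)* ∪ c : 12 states
  a((a ∪ b)* ∪ c)c : 16 states

16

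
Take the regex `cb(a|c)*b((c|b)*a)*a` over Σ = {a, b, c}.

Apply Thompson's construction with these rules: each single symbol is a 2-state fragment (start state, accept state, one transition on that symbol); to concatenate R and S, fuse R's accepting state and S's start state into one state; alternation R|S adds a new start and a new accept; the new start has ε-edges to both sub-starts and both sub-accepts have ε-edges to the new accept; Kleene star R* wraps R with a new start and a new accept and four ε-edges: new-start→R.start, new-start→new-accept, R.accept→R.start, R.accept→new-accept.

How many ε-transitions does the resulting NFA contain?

Recursing over subexpressions:
Each of the 9 symbol leaves contributes 0 ε-transitions.
  a|c → 4 ε-transitions
  (a|c)* → 8 ε-transitions
  c|b → 4 ε-transitions
  (c|b)* → 8 ε-transitions
  (c|b)*a → 8 ε-transitions
  ((c|b)*a)* → 12 ε-transitions
  cb(a|c)*b((c|b)*a)*a → 20 ε-transitions

20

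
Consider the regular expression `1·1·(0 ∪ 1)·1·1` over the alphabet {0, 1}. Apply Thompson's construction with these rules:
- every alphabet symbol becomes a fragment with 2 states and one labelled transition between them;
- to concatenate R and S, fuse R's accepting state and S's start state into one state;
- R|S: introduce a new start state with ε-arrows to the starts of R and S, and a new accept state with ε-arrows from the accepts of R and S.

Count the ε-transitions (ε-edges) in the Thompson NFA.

4

Bottom-up over the parse tree:
Each of the 6 symbol leaves contributes 0 ε-transitions.
  0 ∪ 1 — 4 ε-transitions
  1·1·(0 ∪ 1)·1·1 — 4 ε-transitions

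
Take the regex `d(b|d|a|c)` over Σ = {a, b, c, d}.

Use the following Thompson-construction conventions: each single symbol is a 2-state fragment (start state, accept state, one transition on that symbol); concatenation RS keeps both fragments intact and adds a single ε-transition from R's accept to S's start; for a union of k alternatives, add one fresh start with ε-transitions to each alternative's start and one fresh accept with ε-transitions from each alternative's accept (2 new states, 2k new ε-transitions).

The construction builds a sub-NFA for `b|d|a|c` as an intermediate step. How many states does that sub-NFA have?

Fragment for `b|d|a|c`:
Each of the 4 symbol leaves contributes a 2-state fragment.
  b|d|a|c : 10 states

10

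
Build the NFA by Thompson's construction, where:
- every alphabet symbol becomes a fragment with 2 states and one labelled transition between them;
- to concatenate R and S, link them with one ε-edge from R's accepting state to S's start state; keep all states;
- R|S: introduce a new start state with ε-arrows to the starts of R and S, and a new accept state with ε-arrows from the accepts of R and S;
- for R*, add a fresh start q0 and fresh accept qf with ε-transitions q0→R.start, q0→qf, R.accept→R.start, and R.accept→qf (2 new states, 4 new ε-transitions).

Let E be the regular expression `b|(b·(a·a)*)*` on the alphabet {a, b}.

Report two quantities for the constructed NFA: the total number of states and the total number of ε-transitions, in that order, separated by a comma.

14, 14

Per subexpression:
Each of the 4 symbol leaves contributes 2 states and 0 ε-transitions.
  a·a : 4 states, 1 ε-transition
  (a·a)* : 6 states, 5 ε-transitions
  b·(a·a)* : 8 states, 6 ε-transitions
  (b·(a·a)*)* : 10 states, 10 ε-transitions
  b|(b·(a·a)*)* : 14 states, 14 ε-transitions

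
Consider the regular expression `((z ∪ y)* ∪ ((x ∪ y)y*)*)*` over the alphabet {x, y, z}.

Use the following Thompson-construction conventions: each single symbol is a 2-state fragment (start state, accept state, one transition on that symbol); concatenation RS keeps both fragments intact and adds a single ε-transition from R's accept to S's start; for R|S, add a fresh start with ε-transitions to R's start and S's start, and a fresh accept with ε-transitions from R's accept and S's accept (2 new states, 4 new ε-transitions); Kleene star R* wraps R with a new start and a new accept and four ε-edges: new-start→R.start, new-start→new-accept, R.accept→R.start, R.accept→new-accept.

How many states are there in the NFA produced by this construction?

Per subexpression:
Each of the 5 symbol leaves contributes a 2-state fragment.
  z ∪ y — 6 states
  (z ∪ y)* — 8 states
  x ∪ y — 6 states
  y* — 4 states
  (x ∪ y)y* — 10 states
  ((x ∪ y)y*)* — 12 states
  (z ∪ y)* ∪ ((x ∪ y)y*)* — 22 states
  ((z ∪ y)* ∪ ((x ∪ y)y*)*)* — 24 states

24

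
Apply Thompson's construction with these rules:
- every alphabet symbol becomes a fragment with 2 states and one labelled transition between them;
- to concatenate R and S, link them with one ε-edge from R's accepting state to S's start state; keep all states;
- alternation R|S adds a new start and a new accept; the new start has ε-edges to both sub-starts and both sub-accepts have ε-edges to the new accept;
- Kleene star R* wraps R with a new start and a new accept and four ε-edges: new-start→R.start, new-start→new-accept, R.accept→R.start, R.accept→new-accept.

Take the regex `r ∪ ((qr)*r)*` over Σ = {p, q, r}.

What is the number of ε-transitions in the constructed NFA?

14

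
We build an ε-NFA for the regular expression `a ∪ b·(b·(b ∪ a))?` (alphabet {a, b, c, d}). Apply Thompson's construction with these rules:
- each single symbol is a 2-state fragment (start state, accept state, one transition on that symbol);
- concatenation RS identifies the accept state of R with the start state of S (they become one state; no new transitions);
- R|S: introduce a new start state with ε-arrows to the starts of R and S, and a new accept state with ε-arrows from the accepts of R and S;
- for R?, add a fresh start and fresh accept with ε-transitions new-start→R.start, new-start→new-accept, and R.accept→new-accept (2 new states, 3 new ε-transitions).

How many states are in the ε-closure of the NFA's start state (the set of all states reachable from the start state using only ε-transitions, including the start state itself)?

Work bottom-up. For each fragment F, track |ε-closure(F.start)| and whether F's accept lies in that closure (i.e. whether F accepts ε). A single-symbol fragment has closure size 1 and does not accept ε.
  b ∪ a — C = 1 + 1 + 1 = 3 (the new accept is not ε-reachable since no branch accepts ε)
  b·(b ∪ a) — C equals the left operand's closure size = 1 (its accept is not ε-reachable, so the closure stops there)
  (b·(b ∪ a))? — new start has ε-edges to the inner start and to the new accept, so C = 2 + 1 = 3
  b·(b·(b ∪ a))? — same as the first factor's closure: C = 1
  a ∪ b·(b·(b ∪ a))? — C = 1 + 1 + 1 = 3 (the new accept is not ε-reachable since no branch accepts ε)

3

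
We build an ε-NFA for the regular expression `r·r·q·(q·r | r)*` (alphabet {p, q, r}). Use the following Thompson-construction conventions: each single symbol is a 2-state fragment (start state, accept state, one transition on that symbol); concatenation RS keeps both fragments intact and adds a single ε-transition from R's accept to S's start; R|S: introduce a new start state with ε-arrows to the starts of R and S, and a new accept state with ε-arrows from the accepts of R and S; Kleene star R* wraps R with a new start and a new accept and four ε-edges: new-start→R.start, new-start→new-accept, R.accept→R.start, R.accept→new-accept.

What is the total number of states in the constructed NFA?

Per subexpression:
Each of the 6 symbol leaves contributes a 2-state fragment.
  q·r → 4 states
  q·r | r → 8 states
  (q·r | r)* → 10 states
  r·r·q·(q·r | r)* → 16 states

16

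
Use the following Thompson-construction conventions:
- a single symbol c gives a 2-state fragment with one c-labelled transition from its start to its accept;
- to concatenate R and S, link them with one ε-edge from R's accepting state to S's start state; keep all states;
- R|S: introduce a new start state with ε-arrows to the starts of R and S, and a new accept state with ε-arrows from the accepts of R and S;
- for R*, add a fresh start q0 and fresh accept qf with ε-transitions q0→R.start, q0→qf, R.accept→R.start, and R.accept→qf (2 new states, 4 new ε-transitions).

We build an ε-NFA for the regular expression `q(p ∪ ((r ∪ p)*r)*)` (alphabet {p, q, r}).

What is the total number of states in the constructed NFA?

18

Per subexpression:
Each of the 5 symbol leaves contributes a 2-state fragment.
  r ∪ p = 6 states
  (r ∪ p)* = 8 states
  (r ∪ p)*r = 10 states
  ((r ∪ p)*r)* = 12 states
  p ∪ ((r ∪ p)*r)* = 16 states
  q(p ∪ ((r ∪ p)*r)*) = 18 states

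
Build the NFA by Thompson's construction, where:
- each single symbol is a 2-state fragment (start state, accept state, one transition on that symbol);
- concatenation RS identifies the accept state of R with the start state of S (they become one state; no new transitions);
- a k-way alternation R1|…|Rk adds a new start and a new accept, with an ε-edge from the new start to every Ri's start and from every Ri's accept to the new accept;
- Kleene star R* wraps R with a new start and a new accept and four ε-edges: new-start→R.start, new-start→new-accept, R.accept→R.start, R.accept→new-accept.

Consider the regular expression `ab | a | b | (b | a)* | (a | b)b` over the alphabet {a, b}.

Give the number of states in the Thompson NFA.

Recursing over subexpressions:
Each of the 9 symbol leaves contributes a 2-state fragment.
  ab — 3 states
  b | a — 6 states
  (b | a)* — 8 states
  a | b — 6 states
  (a | b)b — 7 states
  ab | a | b | (b | a)* | (a | b)b — 24 states

24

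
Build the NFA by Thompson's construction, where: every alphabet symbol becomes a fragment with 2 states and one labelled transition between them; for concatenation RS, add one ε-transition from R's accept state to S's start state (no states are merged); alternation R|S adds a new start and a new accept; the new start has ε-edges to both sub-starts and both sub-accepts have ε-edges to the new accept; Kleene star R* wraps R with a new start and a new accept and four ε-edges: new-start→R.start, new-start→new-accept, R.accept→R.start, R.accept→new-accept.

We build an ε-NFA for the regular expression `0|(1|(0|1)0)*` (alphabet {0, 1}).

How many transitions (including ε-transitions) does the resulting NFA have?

Recursing over subexpressions:
Each of the 5 symbol leaves contributes 1 transition (1 symbol, 0 ε).
  0|1 → 6 transitions (2 symbol, 4 ε)
  (0|1)0 → 8 transitions (3 symbol, 5 ε)
  1|(0|1)0 → 13 transitions (4 symbol, 9 ε)
  (1|(0|1)0)* → 17 transitions (4 symbol, 13 ε)
  0|(1|(0|1)0)* → 22 transitions (5 symbol, 17 ε)

22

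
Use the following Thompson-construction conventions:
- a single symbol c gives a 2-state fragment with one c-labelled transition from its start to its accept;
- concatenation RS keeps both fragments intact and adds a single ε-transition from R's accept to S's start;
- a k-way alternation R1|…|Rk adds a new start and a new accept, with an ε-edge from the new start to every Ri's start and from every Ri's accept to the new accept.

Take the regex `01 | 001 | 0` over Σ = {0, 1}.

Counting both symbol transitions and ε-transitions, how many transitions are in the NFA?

15

By structural recursion:
Each of the 6 symbol leaves contributes 1 transition (1 symbol, 0 ε).
  01 = 3 transitions (2 symbol, 1 ε)
  001 = 5 transitions (3 symbol, 2 ε)
  01 | 001 | 0 = 15 transitions (6 symbol, 9 ε)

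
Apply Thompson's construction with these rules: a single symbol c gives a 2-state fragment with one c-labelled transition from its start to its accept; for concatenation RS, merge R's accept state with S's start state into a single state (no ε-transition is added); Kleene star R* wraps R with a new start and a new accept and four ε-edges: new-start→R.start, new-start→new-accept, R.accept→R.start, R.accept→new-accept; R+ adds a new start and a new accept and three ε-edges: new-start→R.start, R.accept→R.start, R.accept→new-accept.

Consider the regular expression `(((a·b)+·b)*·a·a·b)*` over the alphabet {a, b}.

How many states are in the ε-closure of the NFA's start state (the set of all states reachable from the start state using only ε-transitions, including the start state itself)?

Compute the ε-closure size of each fragment's start state recursively; a symbol fragment's start has no outgoing ε-edge, so its closure is just itself (size 1).
  a·b : |closure| equals the left operand's closure size = 1 (its accept is not ε-reachable, so the closure stops there)
  (a·b)+ : |closure| = 1 + 1 = 2 (the body doesn't accept ε, so the new accept is not reached)
  (a·b)+·b : |closure| equals the left operand's closure size = 2 (its accept is not ε-reachable, so the closure stops there)
  ((a·b)+·b)* : |closure| = 1 (new start) + 2 (body) + 1 (new accept) = 4
  ((a·b)+·b)*·a·a·b : |closure| = 4 + (1−1) = 4 (closure spills across the concat boundary because the left factor accepts ε)
  (((a·b)+·b)*·a·a·b)* : new start has ε-edges to the inner start and to the new accept, so |closure| = 2 + 4 = 6

6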